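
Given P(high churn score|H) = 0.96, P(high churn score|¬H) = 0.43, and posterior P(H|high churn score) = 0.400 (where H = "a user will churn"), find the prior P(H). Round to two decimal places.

P(H) = 0.23

In odds form, posterior odds = prior odds × likelihood ratio, so prior odds = posterior odds ÷ LR.
Posterior odds = 0.400/(1−0.400) = 0.6667. LR = 0.96/0.43 = 2.2326.
Prior odds = 0.6667/2.2326 = 0.2986, so P(H) = 0.2986/(1+0.2986) ≈ 0.23.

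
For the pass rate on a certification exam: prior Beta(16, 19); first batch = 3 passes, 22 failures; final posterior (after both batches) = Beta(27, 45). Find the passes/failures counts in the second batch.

Because Beta–binomial updating is additive in the counts, the combined data contributed (α_post−α_prior, β_post−β_prior) successes and failures.
Total across both batches: 27−16=11 passes, 45−19=26 failures.
Subtract the first batch: 11−3=8 passes and 26−22=4 failures.

8 passes and 4 failures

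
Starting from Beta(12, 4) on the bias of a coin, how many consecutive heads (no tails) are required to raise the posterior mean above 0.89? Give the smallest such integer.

k = 21

After k heads and 0 tails the posterior is Beta(12+k, 4), with mean (12+k)/(12+4+k).
Set (12+k)/(16+k) > 0.89 and solve: k > (0.89·16 − 12)/(1 − 0.89) = 20.364.
The smallest integer exceeding 20.364 is 21, and checking k=21: (33)/(37) = 0.8919 > 0.89.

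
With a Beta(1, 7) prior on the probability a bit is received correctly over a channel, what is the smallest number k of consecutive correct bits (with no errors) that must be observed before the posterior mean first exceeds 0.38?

k = 4

After k correct bits and 0 errors the posterior is Beta(1+k, 7), with mean (1+k)/(1+7+k).
Set (1+k)/(8+k) > 0.38 and solve: k > (0.38·8 − 1)/(1 − 0.38) = 3.290.
The smallest integer exceeding 3.290 is 4, and checking k=4: (5)/(12) = 0.4167 > 0.38.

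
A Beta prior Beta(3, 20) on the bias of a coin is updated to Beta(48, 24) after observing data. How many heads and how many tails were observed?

45 heads and 4 tails

Under Beta–binomial conjugacy the posterior parameters are (a+s, b+f).
Match parameters: s=48−3=45, f=24−20=4.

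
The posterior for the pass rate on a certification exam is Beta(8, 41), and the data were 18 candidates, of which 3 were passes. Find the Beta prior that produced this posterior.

Under Beta–binomial conjugacy the posterior parameters are (a+s, b+f).
So a = 8 − 3 = 5 and b = 41 − 15 = 26.

Beta(5, 26)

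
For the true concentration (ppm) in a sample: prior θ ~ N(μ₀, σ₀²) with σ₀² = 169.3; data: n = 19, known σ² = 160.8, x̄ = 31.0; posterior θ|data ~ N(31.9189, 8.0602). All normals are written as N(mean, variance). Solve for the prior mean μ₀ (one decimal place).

With known observation variance, the Normal–Normal posterior has precision τ_n = τ₀ + n/σ² and mean μ_n = (τ₀μ₀ + (n/σ²)x̄)/τ_n.
Here τ₀ = 1/169.3 = 0.005907 and τ_data = 19/160.8 = 0.118159, so τ_n = 0.124066.
Rearranging for μ₀: μ₀ = (μ_n·τ_n − τ_data·x̄)/τ₀ = (31.9189·0.124066 − 0.118159·31.0) / 0.005907 = 0.297121/0.005907 ≈ 50.3.

μ₀ = 50.3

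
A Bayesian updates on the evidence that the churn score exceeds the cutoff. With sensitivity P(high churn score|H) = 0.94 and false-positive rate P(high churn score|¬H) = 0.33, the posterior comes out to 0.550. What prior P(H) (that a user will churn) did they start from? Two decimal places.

P(H) = 0.30

Bayes' rule in odds form gives O(H|E) = O(H)·[P(E|H)/P(E|¬H)], hence O(H) = O(H|E)/LR.
Posterior odds = 0.550/(1−0.550) = 1.2222. LR = 0.94/0.33 = 2.8485.
Prior odds = 1.2222/2.8485 = 0.4291, so P(H) = 0.4291/(1+0.4291) ≈ 0.30.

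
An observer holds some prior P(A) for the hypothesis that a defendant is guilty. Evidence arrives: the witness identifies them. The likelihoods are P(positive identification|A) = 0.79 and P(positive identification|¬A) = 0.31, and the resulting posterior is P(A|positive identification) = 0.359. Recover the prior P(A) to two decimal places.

In odds form, posterior odds = prior odds × likelihood ratio, so prior odds = posterior odds ÷ LR.
Posterior odds = 0.359/(1−0.359) = 0.5601. LR = 0.79/0.31 = 2.5484.
Prior odds = 0.5601/2.5484 = 0.2198, so P(A) = 0.2198/(1+0.2198) ≈ 0.18.

P(A) = 0.18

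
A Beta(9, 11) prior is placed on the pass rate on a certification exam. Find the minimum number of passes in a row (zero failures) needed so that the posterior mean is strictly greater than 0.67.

After k passes and 0 failures the posterior is Beta(9+k, 11), with mean (9+k)/(9+11+k).
Set (9+k)/(20+k) > 0.67 and solve: k > (0.67·20 − 9)/(1 − 0.67) = 13.333.
The smallest integer exceeding 13.333 is 14, and checking k=14: (23)/(34) = 0.6765 > 0.67.

k = 14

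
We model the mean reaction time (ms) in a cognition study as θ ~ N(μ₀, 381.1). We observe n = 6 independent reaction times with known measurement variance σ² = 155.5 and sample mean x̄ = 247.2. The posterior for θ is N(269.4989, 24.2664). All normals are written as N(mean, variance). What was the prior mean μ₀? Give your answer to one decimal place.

μ₀ = 597.4

With known observation variance, the Normal–Normal posterior has precision τ_n = τ₀ + n/σ² and mean μ_n = (τ₀μ₀ + (n/σ²)x̄)/τ_n.
Here τ₀ = 1/381.1 = 0.002624 and τ_data = 6/155.5 = 0.038585, so τ_n = 0.041209.
Rearranging for μ₀: μ₀ = (μ_n·τ_n − τ_data·x̄)/τ₀ = (269.4989·0.041209 − 0.038585·247.2) / 0.002624 = 1.567568/0.002624 ≈ 597.4.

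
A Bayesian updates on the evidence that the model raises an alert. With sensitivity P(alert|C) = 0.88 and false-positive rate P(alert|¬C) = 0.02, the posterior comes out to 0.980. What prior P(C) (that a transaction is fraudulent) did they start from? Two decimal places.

Bayes' rule in odds form gives O(C|E) = O(C)·[P(E|C)/P(E|¬C)], hence O(C) = O(C|E)/LR.
Posterior odds = 0.980/(1−0.980) = 49.0000. LR = 0.88/0.02 = 44.0000.
Prior odds = 49.0000/44.0000 = 1.1136, so P(C) = 1.1136/(1+1.1136) ≈ 0.53.

P(C) = 0.53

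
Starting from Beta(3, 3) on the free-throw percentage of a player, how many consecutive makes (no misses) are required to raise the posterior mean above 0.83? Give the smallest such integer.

k = 12

After k makes and 0 misses the posterior is Beta(3+k, 3), with mean (3+k)/(3+3+k).
Set (3+k)/(6+k) > 0.83 and solve: k > (0.83·6 − 3)/(1 − 0.83) = 11.647.
The smallest integer exceeding 11.647 is 12.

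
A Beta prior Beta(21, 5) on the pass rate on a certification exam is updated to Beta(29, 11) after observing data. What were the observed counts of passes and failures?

8 passes and 6 failures

Beta is conjugate to the binomial likelihood: posterior = Beta(α+s, β+f).
So s = 29 − 21 = 8 and f = 11 − 5 = 6.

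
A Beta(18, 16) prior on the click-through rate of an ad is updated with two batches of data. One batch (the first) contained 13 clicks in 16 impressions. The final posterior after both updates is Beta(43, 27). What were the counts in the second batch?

12 clicks and 8 non-clicks

Because Beta–binomial updating is additive in the counts, the combined data contributed (α_post−α_prior, β_post−β_prior) successes and failures.
Total across both batches: 43−18=25 clicks, 27−16=11 non-clicks.
Subtract the first batch: 25−13=12 clicks and 11−3=8 non-clicks.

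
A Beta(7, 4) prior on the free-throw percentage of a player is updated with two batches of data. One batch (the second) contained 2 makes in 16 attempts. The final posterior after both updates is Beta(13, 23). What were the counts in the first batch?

4 makes and 5 misses

Sequential conjugate updates are equivalent to a single update on the pooled data, so total successes = posterior α − prior α and total failures = posterior β − prior β.
Total across both batches: 13−7=6 makes, 23−4=19 misses.
Subtract the second batch: 6−2=4 makes and 19−14=5 misses.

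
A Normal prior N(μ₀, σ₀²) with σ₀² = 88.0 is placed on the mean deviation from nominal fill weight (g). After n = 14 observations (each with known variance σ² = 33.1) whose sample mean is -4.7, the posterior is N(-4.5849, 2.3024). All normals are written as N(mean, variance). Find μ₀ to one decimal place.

The posterior mean is a precision-weighted average: μ_n = (τ₀μ₀ + τ_data·x̄)/(τ₀+τ_data), with τ₀=1/σ₀² and τ_data=n/σ².
Here τ₀ = 1/88.0 = 0.011364 and τ_data = 14/33.1 = 0.422961, so τ_n = 0.434325.
Rearranging for μ₀: μ₀ = (μ_n·τ_n − τ_data·x̄)/τ₀ = (-4.5849·0.434325 − 0.422961·-4.7) / 0.011364 = -0.003420/0.011364 ≈ -0.3.

μ₀ = -0.3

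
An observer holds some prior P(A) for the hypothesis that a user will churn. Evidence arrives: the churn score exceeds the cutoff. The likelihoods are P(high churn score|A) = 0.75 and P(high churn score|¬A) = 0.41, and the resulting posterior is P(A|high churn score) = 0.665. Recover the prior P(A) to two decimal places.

Bayes' rule in odds form gives O(A|E) = O(A)·[P(E|A)/P(E|¬A)], hence O(A) = O(A|E)/LR.
Posterior odds = 0.665/(1−0.665) = 1.9851. LR = 0.75/0.41 = 1.8293.
Prior odds = 1.9851/1.8293 = 1.0852, so P(A) = 1.0852/(1+1.0852) ≈ 0.52.

P(A) = 0.52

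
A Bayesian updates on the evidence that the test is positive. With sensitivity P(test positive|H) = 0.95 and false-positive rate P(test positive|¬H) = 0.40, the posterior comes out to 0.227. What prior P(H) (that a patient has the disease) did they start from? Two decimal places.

In odds form, posterior odds = prior odds × likelihood ratio, so prior odds = posterior odds ÷ LR.
Posterior odds = 0.227/(1−0.227) = 0.2937. LR = 0.95/0.40 = 2.3750.
Prior odds = 0.2937/2.3750 = 0.1237, so P(H) = 0.1237/(1+0.1237) ≈ 0.11.

P(H) = 0.11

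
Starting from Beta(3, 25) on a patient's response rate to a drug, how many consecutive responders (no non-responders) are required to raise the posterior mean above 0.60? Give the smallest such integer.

k = 35

After k responders and 0 non-responders the posterior is Beta(3+k, 25), with mean (3+k)/(3+25+k).
Set (3+k)/(28+k) > 0.60 and solve: k > (0.60·28 − 3)/(1 − 0.60) = 34.500.
The smallest integer exceeding 34.500 is 35.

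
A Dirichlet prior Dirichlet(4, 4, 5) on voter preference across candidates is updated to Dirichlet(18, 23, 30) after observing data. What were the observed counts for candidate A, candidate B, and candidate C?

counts (14, 19, 25)

For a Dirichlet(α) prior with multinomial counts c, the posterior is Dirichlet(α + c) componentwise.
Counts are posterior − prior componentwise: 18−4=14, 23−4=19, 30−5=25.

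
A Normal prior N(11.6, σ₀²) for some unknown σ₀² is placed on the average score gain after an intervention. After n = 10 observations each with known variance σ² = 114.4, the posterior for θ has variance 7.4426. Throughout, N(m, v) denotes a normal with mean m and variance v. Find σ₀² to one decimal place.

Posterior precision equals prior precision plus data precision: 1/σ_n² = 1/σ₀² + n/σ².
So 1/σ₀² = 1/7.4426 − 10/114.4 = 0.134362 − 0.087413 = 0.046949.
Hence σ₀² = 1/0.046949 ≈ 21.3.

σ₀² = 21.3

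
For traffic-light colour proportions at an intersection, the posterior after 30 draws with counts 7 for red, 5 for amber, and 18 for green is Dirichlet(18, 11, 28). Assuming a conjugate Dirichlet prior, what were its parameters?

For a Dirichlet(α) prior with multinomial counts c, the posterior is Dirichlet(α + c) componentwise.
Subtract each count from the matching posterior parameter: 18−7=11, 11−5=6, 28−18=10.

Dirichlet(11, 6, 10)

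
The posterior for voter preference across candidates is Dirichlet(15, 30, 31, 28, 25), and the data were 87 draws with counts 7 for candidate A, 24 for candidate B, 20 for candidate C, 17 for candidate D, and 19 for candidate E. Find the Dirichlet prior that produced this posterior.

For a Dirichlet(α) prior with multinomial counts c, the posterior is Dirichlet(α + c) componentwise.
Subtract each count from the matching posterior parameter: 15−7=8, 30−24=6, 31−20=11, 28−17=11, 25−19=6.

Dirichlet(8, 6, 11, 11, 6)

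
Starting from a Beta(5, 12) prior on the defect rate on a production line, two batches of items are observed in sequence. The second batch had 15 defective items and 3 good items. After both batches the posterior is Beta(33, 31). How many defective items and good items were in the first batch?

Sequential conjugate updates are equivalent to a single update on the pooled data, so total successes = posterior α − prior α and total failures = posterior β − prior β.
Total across both batches: 33−5=28 defective items, 31−12=19 good items.
Subtract the second batch: 28−15=13 defective items and 19−3=16 good items.

13 defective items and 16 good items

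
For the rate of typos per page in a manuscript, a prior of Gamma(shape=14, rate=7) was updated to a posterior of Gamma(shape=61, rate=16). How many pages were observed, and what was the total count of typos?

n = 9 pages with total 47 typos

A Gamma(α, β) prior (rate parametrization) on a Poisson rate with n observations summing to S gives posterior Gamma(α+S, β+n).
Matching: Σxᵢ = 61 − 14 = 47 and n = 16 − 7 = 9.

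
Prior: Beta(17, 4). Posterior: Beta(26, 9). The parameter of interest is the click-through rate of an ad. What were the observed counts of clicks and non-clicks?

9 clicks and 5 non-clicks

Beta is conjugate to the binomial likelihood: posterior = Beta(a+s, b+f).
So s = 26 − 17 = 9 and f = 9 − 4 = 5.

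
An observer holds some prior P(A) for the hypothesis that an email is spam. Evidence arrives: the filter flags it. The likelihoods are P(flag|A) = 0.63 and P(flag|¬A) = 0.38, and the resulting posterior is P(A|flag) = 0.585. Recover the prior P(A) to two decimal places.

P(A) = 0.46

In odds form, posterior odds = prior odds × likelihood ratio, so prior odds = posterior odds ÷ LR.
Posterior odds = 0.585/(1−0.585) = 1.4096. LR = 0.63/0.38 = 1.6579.
Prior odds = 1.4096/1.6579 = 0.8502, so P(A) = 0.8502/(1+0.8502) ≈ 0.46.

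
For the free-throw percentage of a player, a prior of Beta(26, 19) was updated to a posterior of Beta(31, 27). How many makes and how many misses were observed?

5 makes and 8 misses

Beta is conjugate to the binomial likelihood: posterior = Beta(α+s, β+f).
Match parameters: s=31−26=5, f=27−19=8.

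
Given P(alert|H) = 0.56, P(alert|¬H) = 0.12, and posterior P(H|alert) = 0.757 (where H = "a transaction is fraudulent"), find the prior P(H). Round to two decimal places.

Bayes' rule in odds form gives O(H|E) = O(H)·[P(E|H)/P(E|¬H)], hence O(H) = O(H|E)/LR.
Posterior odds = 0.757/(1−0.757) = 3.1152. LR = 0.56/0.12 = 4.6667.
Prior odds = 3.1152/4.6667 = 0.6675, so P(H) = 0.6675/(1+0.6675) ≈ 0.40.

P(H) = 0.40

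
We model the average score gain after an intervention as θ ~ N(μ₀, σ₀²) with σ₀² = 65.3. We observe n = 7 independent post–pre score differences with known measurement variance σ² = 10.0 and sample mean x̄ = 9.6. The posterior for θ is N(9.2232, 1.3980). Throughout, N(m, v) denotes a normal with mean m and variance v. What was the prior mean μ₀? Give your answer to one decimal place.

With known observation variance, the Normal–Normal posterior has precision τ_n = τ₀ + n/σ² and mean μ_n = (τ₀μ₀ + (n/σ²)x̄)/τ_n.
Here τ₀ = 1/65.3 = 0.015314 and τ_data = 7/10.0 = 0.700000, so τ_n = 0.715314.
Rearranging for μ₀: μ₀ = (μ_n·τ_n − τ_data·x̄)/τ₀ = (9.2232·0.715314 − 0.700000·9.6) / 0.015314 = -0.122516/0.015314 ≈ -8.0.

μ₀ = -8.0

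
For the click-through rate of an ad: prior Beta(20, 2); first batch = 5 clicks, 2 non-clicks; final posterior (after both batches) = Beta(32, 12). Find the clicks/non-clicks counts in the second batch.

Sequential conjugate updates are equivalent to a single update on the pooled data, so total successes = posterior α − prior α and total failures = posterior β − prior β.
Total across both batches: 32−20=12 clicks, 12−2=10 non-clicks.
Subtract the first batch: 12−5=7 clicks and 10−2=8 non-clicks.

7 clicks and 8 non-clicks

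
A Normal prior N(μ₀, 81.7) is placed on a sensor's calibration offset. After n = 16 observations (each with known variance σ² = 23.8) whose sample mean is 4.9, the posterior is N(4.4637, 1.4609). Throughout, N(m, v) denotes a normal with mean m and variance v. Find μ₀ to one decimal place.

The posterior mean is a precision-weighted average: μ_n = (τ₀μ₀ + τ_data·x̄)/(τ₀+τ_data), with τ₀=1/σ₀² and τ_data=n/σ².
Here τ₀ = 1/81.7 = 0.012240 and τ_data = 16/23.8 = 0.672269, so τ_n = 0.684509.
Rearranging for μ₀: μ₀ = (μ_n·τ_n − τ_data·x̄)/τ₀ = (4.4637·0.684509 − 0.672269·4.9) / 0.012240 = -0.238675/0.012240 ≈ -19.5.

μ₀ = -19.5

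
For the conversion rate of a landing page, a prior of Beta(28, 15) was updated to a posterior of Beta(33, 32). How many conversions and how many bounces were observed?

5 conversions and 17 bounces

Beta is conjugate to the binomial likelihood: posterior = Beta(a+s, b+f).
So s = 33 − 28 = 5 and f = 32 − 15 = 17.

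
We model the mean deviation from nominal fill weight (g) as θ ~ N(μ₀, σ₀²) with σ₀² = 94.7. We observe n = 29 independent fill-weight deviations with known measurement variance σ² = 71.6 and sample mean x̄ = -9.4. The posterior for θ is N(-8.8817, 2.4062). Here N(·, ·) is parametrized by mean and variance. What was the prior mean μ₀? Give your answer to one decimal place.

μ₀ = 11.0

The posterior mean is a precision-weighted average: μ_n = (τ₀μ₀ + τ_data·x̄)/(τ₀+τ_data), with τ₀=1/σ₀² and τ_data=n/σ².
Here τ₀ = 1/94.7 = 0.010560 and τ_data = 29/71.6 = 0.405028, so τ_n = 0.415588.
Rearranging for μ₀: μ₀ = (μ_n·τ_n − τ_data·x̄)/τ₀ = (-8.8817·0.415588 − 0.405028·-9.4) / 0.010560 = 0.116135/0.010560 ≈ 11.0.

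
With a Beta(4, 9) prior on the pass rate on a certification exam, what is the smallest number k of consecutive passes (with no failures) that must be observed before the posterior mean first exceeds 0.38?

After k passes and 0 failures the posterior is Beta(4+k, 9), with mean (4+k)/(4+9+k).
Set (4+k)/(13+k) > 0.38 and solve: k > (0.38·13 − 4)/(1 − 0.38) = 1.516.
The smallest integer exceeding 1.516 is 2.

k = 2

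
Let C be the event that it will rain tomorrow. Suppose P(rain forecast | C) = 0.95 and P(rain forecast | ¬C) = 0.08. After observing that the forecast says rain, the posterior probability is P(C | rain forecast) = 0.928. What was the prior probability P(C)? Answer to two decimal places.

P(C) = 0.52

In odds form, posterior odds = prior odds × likelihood ratio, so prior odds = posterior odds ÷ LR.
Posterior odds = 0.928/(1−0.928) = 12.8889. LR = 0.95/0.08 = 11.8750.
Prior odds = 12.8889/11.8750 = 1.0854, so P(C) = 1.0854/(1+1.0854) ≈ 0.52.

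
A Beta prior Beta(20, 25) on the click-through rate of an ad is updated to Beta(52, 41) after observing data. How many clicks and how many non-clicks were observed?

32 clicks and 16 non-clicks

Under Beta–binomial conjugacy the posterior parameters are (α+s, β+f).
Match parameters: s=52−20=32, f=41−25=16.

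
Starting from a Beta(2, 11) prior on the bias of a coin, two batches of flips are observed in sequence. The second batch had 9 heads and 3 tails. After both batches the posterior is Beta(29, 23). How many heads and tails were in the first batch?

18 heads and 9 tails

Sequential conjugate updates are equivalent to a single update on the pooled data, so total successes = posterior α − prior α and total failures = posterior β − prior β.
Total across both batches: 29−2=27 heads, 23−11=12 tails.
Subtract the second batch: 27−9=18 heads and 12−3=9 tails.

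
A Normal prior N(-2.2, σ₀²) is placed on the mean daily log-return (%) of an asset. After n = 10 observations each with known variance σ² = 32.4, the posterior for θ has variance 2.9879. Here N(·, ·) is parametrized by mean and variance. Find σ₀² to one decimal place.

Posterior precision equals prior precision plus data precision: 1/σ_n² = 1/σ₀² + n/σ².
So 1/σ₀² = 1/2.9879 − 10/32.4 = 0.334683 − 0.308642 = 0.026041.
Hence σ₀² = 1/0.026041 ≈ 38.4.

σ₀² = 38.4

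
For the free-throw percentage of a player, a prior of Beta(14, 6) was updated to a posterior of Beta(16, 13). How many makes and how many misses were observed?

2 makes and 7 misses

A Beta(a, b) prior with s successes and f failures in binomial data gives a Beta(a+s, b+f) posterior.
So s = 16 − 14 = 2 and f = 13 − 6 = 7.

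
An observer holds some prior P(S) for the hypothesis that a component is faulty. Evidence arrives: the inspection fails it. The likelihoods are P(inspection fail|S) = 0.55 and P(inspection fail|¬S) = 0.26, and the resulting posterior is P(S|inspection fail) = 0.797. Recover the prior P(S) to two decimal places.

P(S) = 0.65

Bayes' rule in odds form gives O(S|E) = O(S)·[P(E|S)/P(E|¬S)], hence O(S) = O(S|E)/LR.
Posterior odds = 0.797/(1−0.797) = 3.9261. LR = 0.55/0.26 = 2.1154.
Prior odds = 3.9261/2.1154 = 1.8560, so P(S) = 1.8560/(1+1.8560) ≈ 0.65.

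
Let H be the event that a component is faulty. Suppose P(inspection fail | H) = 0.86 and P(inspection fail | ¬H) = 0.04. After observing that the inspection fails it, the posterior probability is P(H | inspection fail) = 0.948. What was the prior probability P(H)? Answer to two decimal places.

Bayes' rule in odds form gives O(H|E) = O(H)·[P(E|H)/P(E|¬H)], hence O(H) = O(H|E)/LR.
Posterior odds = 0.948/(1−0.948) = 18.2308. LR = 0.86/0.04 = 21.5000.
Prior odds = 18.2308/21.5000 = 0.8479, so P(H) = 0.8479/(1+0.8479) ≈ 0.46.

P(H) = 0.46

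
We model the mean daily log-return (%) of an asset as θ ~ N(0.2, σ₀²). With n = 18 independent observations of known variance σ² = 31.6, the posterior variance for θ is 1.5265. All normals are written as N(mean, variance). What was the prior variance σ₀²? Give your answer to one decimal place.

Posterior precision equals prior precision plus data precision: 1/σ_n² = 1/σ₀² + n/σ².
So 1/σ₀² = 1/1.5265 − 18/31.6 = 0.655093 − 0.569620 = 0.085473.
Hence σ₀² = 1/0.085473 ≈ 11.7.

σ₀² = 11.7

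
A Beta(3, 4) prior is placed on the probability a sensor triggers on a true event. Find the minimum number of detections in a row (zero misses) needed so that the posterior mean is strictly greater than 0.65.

After k detections and 0 misses the posterior is Beta(3+k, 4), with mean (3+k)/(3+4+k).
Set (3+k)/(7+k) > 0.65 and solve: k > (0.65·7 − 3)/(1 − 0.65) = 4.429.
The smallest integer exceeding 4.429 is 5, and checking k=5: (8)/(12) = 0.6667 > 0.65.

k = 5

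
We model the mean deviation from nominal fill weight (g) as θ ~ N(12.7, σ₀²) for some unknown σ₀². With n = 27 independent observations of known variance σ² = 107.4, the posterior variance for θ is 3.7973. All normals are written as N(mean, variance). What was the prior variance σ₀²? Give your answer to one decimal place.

σ₀² = 83.7

Posterior precision equals prior precision plus data precision: 1/σ_n² = 1/σ₀² + n/σ².
So 1/σ₀² = 1/3.7973 − 27/107.4 = 0.263345 − 0.251397 = 0.011948.
Hence σ₀² = 1/0.011948 ≈ 83.7.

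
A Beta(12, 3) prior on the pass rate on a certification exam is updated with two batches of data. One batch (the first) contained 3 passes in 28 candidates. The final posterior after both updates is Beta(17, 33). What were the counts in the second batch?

Sequential conjugate updates are equivalent to a single update on the pooled data, so total successes = posterior α − prior α and total failures = posterior β − prior β.
Total across both batches: 17−12=5 passes, 33−3=30 failures.
Subtract the first batch: 5−3=2 passes and 30−25=5 failures.

2 passes and 5 failures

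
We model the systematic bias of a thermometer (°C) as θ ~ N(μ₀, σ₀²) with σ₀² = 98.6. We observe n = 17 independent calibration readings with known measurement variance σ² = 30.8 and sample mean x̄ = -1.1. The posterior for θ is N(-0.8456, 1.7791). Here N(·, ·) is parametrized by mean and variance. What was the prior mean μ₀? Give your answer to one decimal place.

The posterior mean is a precision-weighted average: μ_n = (τ₀μ₀ + τ_data·x̄)/(τ₀+τ_data), with τ₀=1/σ₀² and τ_data=n/σ².
Here τ₀ = 1/98.6 = 0.010142 and τ_data = 17/30.8 = 0.551948, so τ_n = 0.562090.
Rearranging for μ₀: μ₀ = (μ_n·τ_n − τ_data·x̄)/τ₀ = (-0.8456·0.562090 − 0.551948·-1.1) / 0.010142 = 0.131839/0.010142 ≈ 13.0.

μ₀ = 13.0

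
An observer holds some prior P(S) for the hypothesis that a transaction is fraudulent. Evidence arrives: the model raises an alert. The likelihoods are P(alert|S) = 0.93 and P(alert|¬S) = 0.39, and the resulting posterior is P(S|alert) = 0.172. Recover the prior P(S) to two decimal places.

P(S) = 0.08

In odds form, posterior odds = prior odds × likelihood ratio, so prior odds = posterior odds ÷ LR.
Posterior odds = 0.172/(1−0.172) = 0.2077. LR = 0.93/0.39 = 2.3846.
Prior odds = 0.2077/2.3846 = 0.0871, so P(S) = 0.0871/(1+0.0871) ≈ 0.08.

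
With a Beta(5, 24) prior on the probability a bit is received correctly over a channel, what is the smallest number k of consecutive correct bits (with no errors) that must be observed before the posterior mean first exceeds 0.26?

After k correct bits and 0 errors the posterior is Beta(5+k, 24), with mean (5+k)/(5+24+k).
Set (5+k)/(29+k) > 0.26 and solve: k > (0.26·29 − 5)/(1 − 0.26) = 3.432.
The smallest integer exceeding 3.432 is 4.

k = 4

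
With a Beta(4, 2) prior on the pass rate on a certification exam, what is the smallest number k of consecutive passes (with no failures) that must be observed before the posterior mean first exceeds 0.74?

After k passes and 0 failures the posterior is Beta(4+k, 2), with mean (4+k)/(4+2+k).
Set (4+k)/(6+k) > 0.74 and solve: k > (0.74·6 − 4)/(1 − 0.74) = 1.692.
The smallest integer exceeding 1.692 is 2.

k = 2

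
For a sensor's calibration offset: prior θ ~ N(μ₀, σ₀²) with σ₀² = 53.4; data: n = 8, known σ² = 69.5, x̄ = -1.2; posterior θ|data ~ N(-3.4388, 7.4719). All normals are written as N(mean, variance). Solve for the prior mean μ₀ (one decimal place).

μ₀ = -17.2

The posterior mean is a precision-weighted average: μ_n = (τ₀μ₀ + τ_data·x̄)/(τ₀+τ_data), with τ₀=1/σ₀² and τ_data=n/σ².
Here τ₀ = 1/53.4 = 0.018727 and τ_data = 8/69.5 = 0.115108, so τ_n = 0.133835.
Rearranging for μ₀: μ₀ = (μ_n·τ_n − τ_data·x̄)/τ₀ = (-3.4388·0.133835 − 0.115108·-1.2) / 0.018727 = -0.322102/0.018727 ≈ -17.2.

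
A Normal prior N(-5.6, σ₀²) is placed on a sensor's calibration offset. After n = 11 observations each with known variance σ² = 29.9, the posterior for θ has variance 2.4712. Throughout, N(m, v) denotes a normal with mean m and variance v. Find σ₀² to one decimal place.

σ₀² = 27.2

Posterior precision equals prior precision plus data precision: 1/σ_n² = 1/σ₀² + n/σ².
So 1/σ₀² = 1/2.4712 − 11/29.9 = 0.404662 − 0.367893 = 0.036769.
Hence σ₀² = 1/0.036769 ≈ 27.2.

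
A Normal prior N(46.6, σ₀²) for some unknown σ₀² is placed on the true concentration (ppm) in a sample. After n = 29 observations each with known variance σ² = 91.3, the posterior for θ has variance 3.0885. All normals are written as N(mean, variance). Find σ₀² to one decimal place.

σ₀² = 162.7

For the Normal–Normal model with known σ², precisions add: τ_n = τ₀ + n/σ².
So 1/σ₀² = 1/3.0885 − 29/91.3 = 0.323782 − 0.317634 = 0.006148.
Hence σ₀² = 1/0.006148 ≈ 162.7.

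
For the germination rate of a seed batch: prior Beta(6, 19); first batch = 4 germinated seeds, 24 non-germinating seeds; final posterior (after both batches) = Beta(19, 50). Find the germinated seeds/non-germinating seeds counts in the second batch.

9 germinated seeds and 7 non-germinating seeds

Sequential conjugate updates are equivalent to a single update on the pooled data, so total successes = posterior α − prior α and total failures = posterior β − prior β.
Total across both batches: 19−6=13 germinated seeds, 50−19=31 non-germinating seeds.
Subtract the first batch: 13−4=9 germinated seeds and 31−24=7 non-germinating seeds.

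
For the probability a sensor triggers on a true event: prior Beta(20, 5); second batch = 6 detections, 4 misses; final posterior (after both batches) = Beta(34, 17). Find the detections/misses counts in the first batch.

Sequential conjugate updates are equivalent to a single update on the pooled data, so total successes = posterior α − prior α and total failures = posterior β − prior β.
Total across both batches: 34−20=14 detections, 17−5=12 misses.
Subtract the second batch: 14−6=8 detections and 12−4=8 misses.

8 detections and 8 misses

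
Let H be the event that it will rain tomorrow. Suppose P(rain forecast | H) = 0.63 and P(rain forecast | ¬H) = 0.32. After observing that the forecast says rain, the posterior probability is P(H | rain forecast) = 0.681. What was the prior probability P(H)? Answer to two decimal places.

P(H) = 0.52

In odds form, posterior odds = prior odds × likelihood ratio, so prior odds = posterior odds ÷ LR.
Posterior odds = 0.681/(1−0.681) = 2.1348. LR = 0.63/0.32 = 1.9688.
Prior odds = 2.1348/1.9688 = 1.0843, so P(H) = 1.0843/(1+1.0843) ≈ 0.52.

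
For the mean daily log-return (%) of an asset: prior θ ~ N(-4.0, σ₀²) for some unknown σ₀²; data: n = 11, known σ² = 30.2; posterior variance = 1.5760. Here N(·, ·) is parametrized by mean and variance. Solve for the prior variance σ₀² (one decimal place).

For the Normal–Normal model with known σ², precisions add: τ_n = τ₀ + n/σ².
So 1/σ₀² = 1/1.5760 − 11/30.2 = 0.634518 − 0.364238 = 0.270280.
Hence σ₀² = 1/0.270280 ≈ 3.7.

σ₀² = 3.7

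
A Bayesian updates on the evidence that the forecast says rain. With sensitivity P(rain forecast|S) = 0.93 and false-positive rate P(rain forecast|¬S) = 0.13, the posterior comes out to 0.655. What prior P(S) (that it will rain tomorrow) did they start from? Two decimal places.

P(S) = 0.21

Bayes' rule in odds form gives O(S|E) = O(S)·[P(E|S)/P(E|¬S)], hence O(S) = O(S|E)/LR.
Posterior odds = 0.655/(1−0.655) = 1.8986. LR = 0.93/0.13 = 7.1538.
Prior odds = 1.8986/7.1538 = 0.2654, so P(S) = 0.2654/(1+0.2654) ≈ 0.21.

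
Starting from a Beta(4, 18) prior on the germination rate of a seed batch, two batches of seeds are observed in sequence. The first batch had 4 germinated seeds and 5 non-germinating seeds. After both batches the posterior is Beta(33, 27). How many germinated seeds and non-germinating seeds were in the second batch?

Because Beta–binomial updating is additive in the counts, the combined data contributed (α_post−α_prior, β_post−β_prior) successes and failures.
Total across both batches: 33−4=29 germinated seeds, 27−18=9 non-germinating seeds.
Subtract the first batch: 29−4=25 germinated seeds and 9−5=4 non-germinating seeds.

25 germinated seeds and 4 non-germinating seeds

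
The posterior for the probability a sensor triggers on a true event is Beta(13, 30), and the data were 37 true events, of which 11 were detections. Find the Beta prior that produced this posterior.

Beta is conjugate to the binomial likelihood: posterior = Beta(α+s, β+f).
So α = 13 − 11 = 2 and β = 30 − 26 = 4.

Beta(2, 4)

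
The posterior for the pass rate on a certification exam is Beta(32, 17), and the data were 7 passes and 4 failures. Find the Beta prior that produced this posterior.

Beta(25, 13)

A Beta(α, β) prior with s successes and f failures in binomial data gives a Beta(α+s, β+f) posterior.
Subtract the data counts: 32−7=25, 17−4=13.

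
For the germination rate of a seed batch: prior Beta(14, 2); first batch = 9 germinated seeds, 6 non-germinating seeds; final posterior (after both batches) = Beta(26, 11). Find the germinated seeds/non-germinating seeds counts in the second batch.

3 germinated seeds and 3 non-germinating seeds

Because Beta–binomial updating is additive in the counts, the combined data contributed (α_post−α_prior, β_post−β_prior) successes and failures.
Total across both batches: 26−14=12 germinated seeds, 11−2=9 non-germinating seeds.
Subtract the first batch: 12−9=3 germinated seeds and 9−6=3 non-germinating seeds.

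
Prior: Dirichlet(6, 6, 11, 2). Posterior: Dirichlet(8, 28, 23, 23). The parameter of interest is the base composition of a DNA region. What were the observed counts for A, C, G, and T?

counts (2, 22, 12, 21)

For a Dirichlet(α) prior with multinomial counts c, the posterior is Dirichlet(α + c) componentwise.
Counts are posterior − prior componentwise: 8−6=2, 28−6=22, 23−11=12, 23−2=21.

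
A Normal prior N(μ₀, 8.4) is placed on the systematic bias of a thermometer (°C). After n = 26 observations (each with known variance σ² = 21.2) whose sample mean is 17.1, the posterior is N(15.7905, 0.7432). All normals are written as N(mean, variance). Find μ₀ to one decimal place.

With known observation variance, the Normal–Normal posterior has precision τ_n = τ₀ + n/σ² and mean μ_n = (τ₀μ₀ + (n/σ²)x̄)/τ_n.
Here τ₀ = 1/8.4 = 0.119048 and τ_data = 26/21.2 = 1.226415, so τ_n = 1.345463.
Rearranging for μ₀: μ₀ = (μ_n·τ_n − τ_data·x̄)/τ₀ = (15.7905·1.345463 − 1.226415·17.1) / 0.119048 = 0.273837/0.119048 ≈ 2.3.

μ₀ = 2.3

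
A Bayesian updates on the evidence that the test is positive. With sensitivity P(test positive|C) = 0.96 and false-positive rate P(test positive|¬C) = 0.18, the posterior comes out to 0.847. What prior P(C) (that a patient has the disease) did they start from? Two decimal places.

P(C) = 0.51

In odds form, posterior odds = prior odds × likelihood ratio, so prior odds = posterior odds ÷ LR.
Posterior odds = 0.847/(1−0.847) = 5.5359. LR = 0.96/0.18 = 5.3333.
Prior odds = 5.5359/5.3333 = 1.0380, so P(C) = 1.0380/(1+1.0380) ≈ 0.51.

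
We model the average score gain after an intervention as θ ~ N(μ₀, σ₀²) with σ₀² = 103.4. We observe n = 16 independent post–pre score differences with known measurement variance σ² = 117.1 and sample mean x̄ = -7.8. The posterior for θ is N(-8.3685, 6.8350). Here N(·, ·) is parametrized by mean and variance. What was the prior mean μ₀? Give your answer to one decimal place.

μ₀ = -16.4

With known observation variance, the Normal–Normal posterior has precision τ_n = τ₀ + n/σ² and mean μ_n = (τ₀μ₀ + (n/σ²)x̄)/τ_n.
Here τ₀ = 1/103.4 = 0.009671 and τ_data = 16/117.1 = 0.136635, so τ_n = 0.146306.
Rearranging for μ₀: μ₀ = (μ_n·τ_n − τ_data·x̄)/τ₀ = (-8.3685·0.146306 − 0.136635·-7.8) / 0.009671 = -0.158609/0.009671 ≈ -16.4.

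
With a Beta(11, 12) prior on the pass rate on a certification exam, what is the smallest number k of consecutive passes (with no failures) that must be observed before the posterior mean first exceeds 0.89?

k = 87

After k passes and 0 failures the posterior is Beta(11+k, 12), with mean (11+k)/(11+12+k).
Set (11+k)/(23+k) > 0.89 and solve: k > (0.89·23 − 11)/(1 − 0.89) = 86.091.
The smallest integer exceeding 86.091 is 87.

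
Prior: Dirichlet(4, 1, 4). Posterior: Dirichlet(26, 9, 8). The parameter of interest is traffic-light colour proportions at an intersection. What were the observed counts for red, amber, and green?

counts (22, 8, 4)

For a Dirichlet(α) prior with multinomial counts c, the posterior is Dirichlet(α + c) componentwise.
Counts are posterior − prior componentwise: 26−4=22, 9−1=8, 8−4=4.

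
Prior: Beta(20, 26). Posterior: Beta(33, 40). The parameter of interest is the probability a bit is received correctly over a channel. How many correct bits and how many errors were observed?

A Beta(a, b) prior with s successes and f failures in binomial data gives a Beta(a+s, b+f) posterior.
Match parameters: s=33−20=13, f=40−26=14.

13 correct bits and 14 errors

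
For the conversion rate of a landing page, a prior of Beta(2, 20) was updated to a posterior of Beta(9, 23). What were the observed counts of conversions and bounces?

A Beta(a, b) prior with s successes and f failures in binomial data gives a Beta(a+s, b+f) posterior.
Match parameters: s=9−2=7, f=23−20=3.

7 conversions and 3 bounces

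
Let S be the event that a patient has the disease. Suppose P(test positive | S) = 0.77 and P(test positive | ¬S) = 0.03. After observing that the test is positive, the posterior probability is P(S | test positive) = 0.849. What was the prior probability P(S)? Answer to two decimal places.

In odds form, posterior odds = prior odds × likelihood ratio, so prior odds = posterior odds ÷ LR.
Posterior odds = 0.849/(1−0.849) = 5.6225. LR = 0.77/0.03 = 25.6667.
Prior odds = 5.6225/25.6667 = 0.2191, so P(S) = 0.2191/(1+0.2191) ≈ 0.18.

P(S) = 0.18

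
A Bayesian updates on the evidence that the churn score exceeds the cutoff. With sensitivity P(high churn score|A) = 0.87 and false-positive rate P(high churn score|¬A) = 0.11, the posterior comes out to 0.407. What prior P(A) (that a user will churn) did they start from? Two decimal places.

P(A) = 0.08

In odds form, posterior odds = prior odds × likelihood ratio, so prior odds = posterior odds ÷ LR.
Posterior odds = 0.407/(1−0.407) = 0.6863. LR = 0.87/0.11 = 7.9091.
Prior odds = 0.6863/7.9091 = 0.0868, so P(A) = 0.0868/(1+0.0868) ≈ 0.08.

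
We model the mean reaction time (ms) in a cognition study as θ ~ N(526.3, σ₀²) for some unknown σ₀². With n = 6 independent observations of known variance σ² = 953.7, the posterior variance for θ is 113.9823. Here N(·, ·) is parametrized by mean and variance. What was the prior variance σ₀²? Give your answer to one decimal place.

σ₀² = 402.9

For the Normal–Normal model with known σ², precisions add: τ_n = τ₀ + n/σ².
So 1/σ₀² = 1/113.9823 − 6/953.7 = 0.008773 − 0.006291 = 0.002482.
Hence σ₀² = 1/0.002482 ≈ 402.9.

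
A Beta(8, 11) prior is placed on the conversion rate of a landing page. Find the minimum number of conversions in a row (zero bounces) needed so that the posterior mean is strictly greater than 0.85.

After k conversions and 0 bounces the posterior is Beta(8+k, 11), with mean (8+k)/(8+11+k).
Set (8+k)/(19+k) > 0.85 and solve: k > (0.85·19 − 8)/(1 − 0.85) = 54.333.
The smallest integer exceeding 54.333 is 55, and checking k=55: (63)/(74) = 0.8514 > 0.85.

k = 55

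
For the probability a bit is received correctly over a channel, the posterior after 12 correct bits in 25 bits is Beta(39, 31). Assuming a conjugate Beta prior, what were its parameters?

Beta is conjugate to the binomial likelihood: posterior = Beta(a+s, b+f).
So a = 39 − 12 = 27 and b = 31 − 13 = 18.

Beta(27, 18)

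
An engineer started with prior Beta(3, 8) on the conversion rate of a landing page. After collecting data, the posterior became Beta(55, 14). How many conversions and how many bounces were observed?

Under Beta–binomial conjugacy the posterior parameters are (α+s, β+f).
So s = 55 − 3 = 52 and f = 14 − 8 = 6.

52 conversions and 6 bounces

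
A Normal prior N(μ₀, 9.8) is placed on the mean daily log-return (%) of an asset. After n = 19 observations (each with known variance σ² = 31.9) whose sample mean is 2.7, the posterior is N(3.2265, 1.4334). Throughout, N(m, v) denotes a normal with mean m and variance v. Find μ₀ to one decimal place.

μ₀ = 6.3

With known observation variance, the Normal–Normal posterior has precision τ_n = τ₀ + n/σ² and mean μ_n = (τ₀μ₀ + (n/σ²)x̄)/τ_n.
Here τ₀ = 1/9.8 = 0.102041 and τ_data = 19/31.9 = 0.595611, so τ_n = 0.697652.
Rearranging for μ₀: μ₀ = (μ_n·τ_n − τ_data·x̄)/τ₀ = (3.2265·0.697652 − 0.595611·2.7) / 0.102041 = 0.642824/0.102041 ≈ 6.3.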